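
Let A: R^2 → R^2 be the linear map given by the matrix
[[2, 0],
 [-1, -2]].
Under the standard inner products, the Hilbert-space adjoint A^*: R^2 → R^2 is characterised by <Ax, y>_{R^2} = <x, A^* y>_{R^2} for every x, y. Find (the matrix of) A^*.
A^* = A^T =
[[2, -1],
 [0, -2]]

For real matrices with standard dot products, the defining identity <Ax, y> = <x, A^* y> gives (Ax)^T y = x^T (A^*) y, i.e. x^T A^T y = x^T (A^*) y. Since this holds for all x, y, we must have A^* = A^T. Therefore
A^* =
[[2, -1],
 [0, -2]].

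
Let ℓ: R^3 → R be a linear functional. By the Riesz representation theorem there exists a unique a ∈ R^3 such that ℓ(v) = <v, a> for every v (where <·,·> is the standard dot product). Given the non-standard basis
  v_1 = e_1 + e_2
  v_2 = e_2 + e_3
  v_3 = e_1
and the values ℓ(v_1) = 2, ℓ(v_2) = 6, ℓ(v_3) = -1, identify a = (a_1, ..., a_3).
a = (-1, 3, 3)

Write a = (a_1, ..., a_3) in the standard basis. For each basis vector v_i, ℓ(v_i) = <v_i, a> is a linear equation in the a_j's. Collect the n equations into a matrix system V a = ℓ, where row i of V is v_i (expressed in the standard basis). Since V is invertible (lower-triangular with 1s on the diagonal, up to permutation), solve by back-substitution:
  V =
[[1, 1, 0],
 [0, 1, 1],
 [1, 0, 0]]
  V a = (2, 6, -1)
Solving gives a = (-1, 3, 3).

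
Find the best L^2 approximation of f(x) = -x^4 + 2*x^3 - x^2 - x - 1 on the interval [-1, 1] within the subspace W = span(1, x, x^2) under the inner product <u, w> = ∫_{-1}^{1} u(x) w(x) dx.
g(x) = -13*x^2/7 + x/5 - 32/35

The best approximation g ∈ W is the orthogonal projection of f onto W. Writing g = a_0 + a_1 x + a_2 x^2, the coefficients solve the normal equations G · a = b where
  G_{ij} = <φ_i, φ_j> and b_i = <f, φ_i>, with φ_0 = 1, φ_1 = x, φ_2 = x^2.
G =
  [2, 0, 2/3]
  [0, 2/3, 0]
  [2/3, 0, 2/5],
b = (-46/15, 2/15, -142/105).
Solving gives a_0 = -32/35, a_1 = 1/5, a_2 = -13/7, so
  g(x) = -13*x^2/7 + x/5 - 32/35.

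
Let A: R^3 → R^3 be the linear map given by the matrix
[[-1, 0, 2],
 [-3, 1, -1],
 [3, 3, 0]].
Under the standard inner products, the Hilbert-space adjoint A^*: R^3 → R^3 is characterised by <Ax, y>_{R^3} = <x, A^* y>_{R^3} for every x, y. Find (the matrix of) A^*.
A^* = A^T =
[[-1, -3, 3],
 [0, 1, 3],
 [2, -1, 0]]

For real matrices with standard dot products, the defining identity <Ax, y> = <x, A^* y> gives (Ax)^T y = x^T (A^*) y, i.e. x^T A^T y = x^T (A^*) y. Since this holds for all x, y, we must have A^* = A^T. Therefore
A^* =
[[-1, -3, 3],
 [0, 1, 3],
 [2, -1, 0]].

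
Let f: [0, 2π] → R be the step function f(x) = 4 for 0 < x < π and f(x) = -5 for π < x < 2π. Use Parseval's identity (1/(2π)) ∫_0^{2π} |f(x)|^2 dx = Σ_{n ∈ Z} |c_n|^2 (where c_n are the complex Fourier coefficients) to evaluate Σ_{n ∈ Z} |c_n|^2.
Σ |c_n|^2 = 41/2

Parseval equates the L^2 energy of f (normalised by 1/(2π)) with the ℓ^2 sum of its Fourier coefficients: (1/(2π)) ∫_0^{2π} |f|^2 = Σ |c_n|^2.
Compute the left side: (1/(2π)) [∫_0^π 4^2 dx + ∫_π^{2π} (-5)^2 dx] = (1/(2π)) · (16π + 25π) = (16 + 25)/2 = 41/2.
So Σ_{n ∈ Z} |c_n|^2 = 41/2.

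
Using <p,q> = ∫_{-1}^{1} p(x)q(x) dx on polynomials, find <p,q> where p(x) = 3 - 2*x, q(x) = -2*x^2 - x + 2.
<p,q> = 28/3

Expand the product: p(x)·q(x) = 4*x^3 - 4*x^2 - 7*x + 6.
∫_{-1}^{1} of each monomial x^k gives [2/(k+1) if k even, 0 if k odd]. Integrating term-by-term (or equivalently evaluating the antiderivative F(x) = x^4 - 4*x^3/3 - 7*x^2/2 + 6*x at the endpoints):
  F(1) − F(−1) = 13/6 − (-43/6) = 28/3.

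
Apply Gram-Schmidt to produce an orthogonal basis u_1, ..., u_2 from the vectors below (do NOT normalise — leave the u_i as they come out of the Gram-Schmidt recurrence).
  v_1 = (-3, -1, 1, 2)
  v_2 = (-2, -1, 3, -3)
Orthogonal basis:
  u_1 = (-3, -1, 1, 2)
  u_2 = (-6/5, -11/15, 41/15, -53/15)

Apply the Gram-Schmidt recurrence
  u_1 = v_1
  u_i = v_i − Σ_{j<i} ((v_i · u_j) / (u_j · u_j)) · u_j.

Step by step this gives:
  u_1 = (-3, -1, 1, 2)
  u_2 = (-6/5, -11/15, 41/15, -53/15)

Orthogonality check:
  u_2 · u_1 = 0 (should be 0)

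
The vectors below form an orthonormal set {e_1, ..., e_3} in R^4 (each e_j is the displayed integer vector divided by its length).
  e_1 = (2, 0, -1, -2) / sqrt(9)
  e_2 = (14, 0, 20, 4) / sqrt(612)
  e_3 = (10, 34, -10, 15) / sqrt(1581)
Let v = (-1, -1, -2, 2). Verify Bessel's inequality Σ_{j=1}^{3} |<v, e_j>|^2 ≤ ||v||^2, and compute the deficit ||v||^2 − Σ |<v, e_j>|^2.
Σ |<v, e_j>|^2 = 163/31; ||v||^2 = 10; deficit = 147/31

Write each e_j = u_j / sqrt(<u_j, u_j>) where u_j is the displayed integer vector. Then <v, e_j> = <v, u_j> / sqrt(<u_j, u_j>), so |<v, e_j>|^2 = <v, u_j>^2 / <u_j, u_j>.
Coefficients: <v, e_1> = -4/sqrt(9), <v, e_2> = -46/sqrt(612), <v, e_3> = 6/sqrt(1581).
Square and sum: Σ |<v, e_j>|^2 = 163/31.
Compute ||v||^2 = v·v = 10.
Deficit = 10 − 163/31 = 147/31 ≥ 0, confirming Bessel's inequality. (The deficit equals ||v − Σ <v,e_j> e_j||^2, the squared distance from v to span{e_j}.)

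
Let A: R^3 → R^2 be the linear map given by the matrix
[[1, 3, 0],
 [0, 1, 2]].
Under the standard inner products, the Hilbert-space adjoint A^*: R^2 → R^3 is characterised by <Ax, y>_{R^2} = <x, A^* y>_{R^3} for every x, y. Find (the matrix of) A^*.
A^* = A^T =
[[1, 0],
 [3, 1],
 [0, 2]]

For real matrices with standard dot products, the defining identity <Ax, y> = <x, A^* y> gives (Ax)^T y = x^T (A^*) y, i.e. x^T A^T y = x^T (A^*) y. Since this holds for all x, y, we must have A^* = A^T. Therefore
A^* =
[[1, 0],
 [3, 1],
 [0, 2]].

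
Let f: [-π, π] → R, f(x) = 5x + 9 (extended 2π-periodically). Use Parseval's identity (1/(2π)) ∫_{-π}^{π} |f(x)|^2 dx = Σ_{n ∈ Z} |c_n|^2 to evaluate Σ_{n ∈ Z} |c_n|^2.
Σ |c_n|^2 = 25π^2/3 + 81

Expand and integrate term by term over [-π, π]:
  ∫ (5x)^2 dx = 25·(2π^3/3); ∫ 2·5·(9)·x dx = 0 (odd integrand); ∫ 9^2 dx = 81·2π.
So (1/(2π)) ∫_{-π}^{π} (5x + 9)^2 dx = 25π^2/3 + 81 = 25π^2/3 + 81.
Parseval ⇒ Σ |c_n|^2 = 25π^2/3 + 81.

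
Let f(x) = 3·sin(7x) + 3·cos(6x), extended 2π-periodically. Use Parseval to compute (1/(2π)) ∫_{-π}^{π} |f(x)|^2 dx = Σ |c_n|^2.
Σ |c_n|^2 = 9

Expand |f|^2 and use orthogonality of {sin(nx), cos(mx)} on [-π, π]:
  ∫_{-π}^{π} sin(nx)^2 dx = π, ∫ cos(mx)^2 dx = π, and cross terms integrate to 0.
So ∫_{-π}^{π} f(x)^2 dx = 3^2 · π + 3^2 · π = (9 + 9)π.
Divide by 2π: (9 + 9)/2 = 9.
By Parseval, this equals Σ |c_n|^2.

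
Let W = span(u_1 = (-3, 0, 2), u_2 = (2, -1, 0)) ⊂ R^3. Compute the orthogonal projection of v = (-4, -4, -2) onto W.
proj_W(v) = (-56/29, 4/29, 32/29)

Set up U = [u_1 | ... | u_2] ∈ R^(3×2). The projector onto W = col(U) is P = U (U^T U)^(-1) U^T.
Compute U^T U =
  [13, -6]
  [-6, 5],
and U^T v = (8, -4).
Solve U^T U · c = U^T v for the coefficients: c = (16/29, -4/29). The projection is proj_W(v) = U c.
Check: (v - proj_W(v)) · u_1 = 0  (should be 0).
Check: (v - proj_W(v)) · u_2 = 0  (should be 0).
Result: proj_W(v) = (-56/29, 4/29, 32/29).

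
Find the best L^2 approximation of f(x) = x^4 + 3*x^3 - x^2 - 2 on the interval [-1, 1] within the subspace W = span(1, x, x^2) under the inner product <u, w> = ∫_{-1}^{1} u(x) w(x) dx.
g(x) = -x^2/7 + 9*x/5 - 73/35

The best approximation g ∈ W is the orthogonal projection of f onto W. Writing g = a_0 + a_1 x + a_2 x^2, the coefficients solve the normal equations G · a = b where
  G_{ij} = <φ_i, φ_j> and b_i = <f, φ_i>, with φ_0 = 1, φ_1 = x, φ_2 = x^2.
G =
  [2, 0, 2/3]
  [0, 2/3, 0]
  [2/3, 0, 2/5],
b = (-64/15, 6/5, -152/105).
Solving gives a_0 = -73/35, a_1 = 9/5, a_2 = -1/7, so
  g(x) = -x^2/7 + 9*x/5 - 73/35.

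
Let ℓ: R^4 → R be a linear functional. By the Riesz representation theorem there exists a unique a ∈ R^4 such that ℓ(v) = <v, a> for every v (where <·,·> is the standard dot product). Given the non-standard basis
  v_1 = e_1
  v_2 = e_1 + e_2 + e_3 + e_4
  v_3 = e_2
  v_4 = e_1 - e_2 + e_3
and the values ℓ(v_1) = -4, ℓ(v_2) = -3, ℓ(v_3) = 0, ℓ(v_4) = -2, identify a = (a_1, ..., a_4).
a = (-4, 0, 2, -1)

Write a = (a_1, ..., a_4) in the standard basis. For each basis vector v_i, ℓ(v_i) = <v_i, a> is a linear equation in the a_j's. Collect the n equations into a matrix system V a = ℓ, where row i of V is v_i (expressed in the standard basis). Since V is invertible (lower-triangular with 1s on the diagonal, up to permutation), solve by back-substitution:
  V =
[[1, 0, 0, 0],
 [1, 1, 1, 1],
 [0, 1, 0, 0],
 [1, -1, 1, 0]]
  V a = (-4, -3, 0, -2)
Solving gives a = (-4, 0, 2, -1).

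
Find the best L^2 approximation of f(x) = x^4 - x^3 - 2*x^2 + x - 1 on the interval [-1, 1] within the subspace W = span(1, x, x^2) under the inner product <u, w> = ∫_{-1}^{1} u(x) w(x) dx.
g(x) = -8*x^2/7 + 2*x/5 - 38/35

The best approximation g ∈ W is the orthogonal projection of f onto W. Writing g = a_0 + a_1 x + a_2 x^2, the coefficients solve the normal equations G · a = b where
  G_{ij} = <φ_i, φ_j> and b_i = <f, φ_i>, with φ_0 = 1, φ_1 = x, φ_2 = x^2.
G =
  [2, 0, 2/3]
  [0, 2/3, 0]
  [2/3, 0, 2/5],
b = (-44/15, 4/15, -124/105).
Solving gives a_0 = -38/35, a_1 = 2/5, a_2 = -8/7, so
  g(x) = -8*x^2/7 + 2*x/5 - 38/35.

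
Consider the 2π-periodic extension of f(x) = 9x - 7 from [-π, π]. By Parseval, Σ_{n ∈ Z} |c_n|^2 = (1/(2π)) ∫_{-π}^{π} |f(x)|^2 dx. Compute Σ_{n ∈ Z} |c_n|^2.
Σ |c_n|^2 = 27π^2 + 49

Expand and integrate term by term over [-π, π]:
  ∫ (9x)^2 dx = 81·(2π^3/3); ∫ 2·9·(-7)·x dx = 0 (odd integrand); ∫ (-7)^2 dx = 49·2π.
So (1/(2π)) ∫_{-π}^{π} (9x - 7)^2 dx = 81π^2/3 + 49 = 27π^2 + 49.
Parseval ⇒ Σ |c_n|^2 = 27π^2 + 49.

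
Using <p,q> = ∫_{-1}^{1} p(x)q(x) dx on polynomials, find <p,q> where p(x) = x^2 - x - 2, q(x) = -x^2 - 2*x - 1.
<p,q> = 28/5

Expand the product: p(x)·q(x) = -x^4 - x^3 + 3*x^2 + 5*x + 2.
∫_{-1}^{1} of each monomial x^k gives [2/(k+1) if k even, 0 if k odd]. Integrating term-by-term (or equivalently evaluating the antiderivative F(x) = -x^5/5 - x^4/4 + x^3 + 5*x^2/2 + 2*x at the endpoints):
  F(1) − F(−1) = 101/20 − (-11/20) = 28/5.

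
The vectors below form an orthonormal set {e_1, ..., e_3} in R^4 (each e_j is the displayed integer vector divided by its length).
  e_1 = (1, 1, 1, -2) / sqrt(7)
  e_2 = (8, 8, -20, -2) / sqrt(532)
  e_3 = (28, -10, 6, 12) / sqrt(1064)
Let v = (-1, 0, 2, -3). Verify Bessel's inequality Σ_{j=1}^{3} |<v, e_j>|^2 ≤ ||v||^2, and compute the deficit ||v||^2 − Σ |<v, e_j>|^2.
Σ |<v, e_j>|^2 = 90/7; ||v||^2 = 14; deficit = 8/7

Write each e_j = u_j / sqrt(<u_j, u_j>) where u_j is the displayed integer vector. Then <v, e_j> = <v, u_j> / sqrt(<u_j, u_j>), so |<v, e_j>|^2 = <v, u_j>^2 / <u_j, u_j>.
Coefficients: <v, e_1> = 7/sqrt(7), <v, e_2> = -42/sqrt(532), <v, e_3> = -52/sqrt(1064).
Square and sum: Σ |<v, e_j>|^2 = 90/7.
Compute ||v||^2 = v·v = 14.
Deficit = 14 − 90/7 = 8/7 ≥ 0, confirming Bessel's inequality. (The deficit equals ||v − Σ <v,e_j> e_j||^2, the squared distance from v to span{e_j}.)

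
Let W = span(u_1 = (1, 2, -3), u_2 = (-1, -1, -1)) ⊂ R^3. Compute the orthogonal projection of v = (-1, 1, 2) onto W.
proj_W(v) = (13/42, -1/21, 73/42)

Set up U = [u_1 | ... | u_2] ∈ R^(3×2). The projector onto W = col(U) is P = U (U^T U)^(-1) U^T.
Compute U^T U =
  [14, 0]
  [0, 3],
and U^T v = (-5, -2).
Solve U^T U · c = U^T v for the coefficients: c = (-5/14, -2/3). The projection is proj_W(v) = U c.
Check: (v - proj_W(v)) · u_1 = 0  (should be 0).
Check: (v - proj_W(v)) · u_2 = 0  (should be 0).
Result: proj_W(v) = (13/42, -1/21, 73/42).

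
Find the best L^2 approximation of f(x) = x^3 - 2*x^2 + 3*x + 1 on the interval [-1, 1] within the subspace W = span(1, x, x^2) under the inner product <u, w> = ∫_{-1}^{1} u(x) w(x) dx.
g(x) = -2*x^2 + 18*x/5 + 1

The best approximation g ∈ W is the orthogonal projection of f onto W. Writing g = a_0 + a_1 x + a_2 x^2, the coefficients solve the normal equations G · a = b where
  G_{ij} = <φ_i, φ_j> and b_i = <f, φ_i>, with φ_0 = 1, φ_1 = x, φ_2 = x^2.
G =
  [2, 0, 2/3]
  [0, 2/3, 0]
  [2/3, 0, 2/5],
b = (2/3, 12/5, -2/15).
Solving gives a_0 = 1, a_1 = 18/5, a_2 = -2, so
  g(x) = -2*x^2 + 18*x/5 + 1.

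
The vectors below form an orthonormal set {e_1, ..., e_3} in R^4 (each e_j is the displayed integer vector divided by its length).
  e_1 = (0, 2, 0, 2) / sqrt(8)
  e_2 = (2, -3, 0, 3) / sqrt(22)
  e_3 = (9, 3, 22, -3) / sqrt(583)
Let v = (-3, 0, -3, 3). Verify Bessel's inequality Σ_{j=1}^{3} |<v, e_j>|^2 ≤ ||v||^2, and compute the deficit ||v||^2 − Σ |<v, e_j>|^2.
Σ |<v, e_j>|^2 = 1206/53; ||v||^2 = 27; deficit = 225/53

Write each e_j = u_j / sqrt(<u_j, u_j>) where u_j is the displayed integer vector. Then <v, e_j> = <v, u_j> / sqrt(<u_j, u_j>), so |<v, e_j>|^2 = <v, u_j>^2 / <u_j, u_j>.
Coefficients: <v, e_1> = 6/sqrt(8), <v, e_2> = 3/sqrt(22), <v, e_3> = -102/sqrt(583).
Square and sum: Σ |<v, e_j>|^2 = 1206/53.
Compute ||v||^2 = v·v = 27.
Deficit = 27 − 1206/53 = 225/53 ≥ 0, confirming Bessel's inequality. (The deficit equals ||v − Σ <v,e_j> e_j||^2, the squared distance from v to span{e_j}.)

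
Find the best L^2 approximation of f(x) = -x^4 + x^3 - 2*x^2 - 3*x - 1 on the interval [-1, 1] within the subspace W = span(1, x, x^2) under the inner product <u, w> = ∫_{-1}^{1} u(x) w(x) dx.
g(x) = -20*x^2/7 - 12*x/5 - 32/35

The best approximation g ∈ W is the orthogonal projection of f onto W. Writing g = a_0 + a_1 x + a_2 x^2, the coefficients solve the normal equations G · a = b where
  G_{ij} = <φ_i, φ_j> and b_i = <f, φ_i>, with φ_0 = 1, φ_1 = x, φ_2 = x^2.
G =
  [2, 0, 2/3]
  [0, 2/3, 0]
  [2/3, 0, 2/5],
b = (-56/15, -8/5, -184/105).
Solving gives a_0 = -32/35, a_1 = -12/5, a_2 = -20/7, so
  g(x) = -20*x^2/7 - 12*x/5 - 32/35.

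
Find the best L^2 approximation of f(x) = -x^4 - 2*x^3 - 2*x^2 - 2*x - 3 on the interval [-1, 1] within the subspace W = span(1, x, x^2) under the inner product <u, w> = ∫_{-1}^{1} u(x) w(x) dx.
g(x) = -20*x^2/7 - 16*x/5 - 102/35

The best approximation g ∈ W is the orthogonal projection of f onto W. Writing g = a_0 + a_1 x + a_2 x^2, the coefficients solve the normal equations G · a = b where
  G_{ij} = <φ_i, φ_j> and b_i = <f, φ_i>, with φ_0 = 1, φ_1 = x, φ_2 = x^2.
G =
  [2, 0, 2/3]
  [0, 2/3, 0]
  [2/3, 0, 2/5],
b = (-116/15, -32/15, -108/35).
Solving gives a_0 = -102/35, a_1 = -16/5, a_2 = -20/7, so
  g(x) = -20*x^2/7 - 16*x/5 - 102/35.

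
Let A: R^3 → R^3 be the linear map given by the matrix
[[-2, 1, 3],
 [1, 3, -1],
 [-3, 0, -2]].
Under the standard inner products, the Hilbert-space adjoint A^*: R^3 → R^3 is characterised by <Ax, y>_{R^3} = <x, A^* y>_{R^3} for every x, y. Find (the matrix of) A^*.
A^* = A^T =
[[-2, 1, -3],
 [1, 3, 0],
 [3, -1, -2]]

For real matrices with standard dot products, the defining identity <Ax, y> = <x, A^* y> gives (Ax)^T y = x^T (A^*) y, i.e. x^T A^T y = x^T (A^*) y. Since this holds for all x, y, we must have A^* = A^T. Therefore
A^* =
[[-2, 1, -3],
 [1, 3, 0],
 [3, -1, -2]].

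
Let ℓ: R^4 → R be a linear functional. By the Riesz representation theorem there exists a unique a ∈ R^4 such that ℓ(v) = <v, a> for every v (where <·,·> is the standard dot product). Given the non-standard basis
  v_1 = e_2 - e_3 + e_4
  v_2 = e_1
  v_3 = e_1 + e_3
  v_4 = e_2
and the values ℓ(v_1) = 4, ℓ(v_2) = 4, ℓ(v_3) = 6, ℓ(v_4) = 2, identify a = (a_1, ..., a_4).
a = (4, 2, 2, 4)

Write a = (a_1, ..., a_4) in the standard basis. For each basis vector v_i, ℓ(v_i) = <v_i, a> is a linear equation in the a_j's. Collect the n equations into a matrix system V a = ℓ, where row i of V is v_i (expressed in the standard basis). Since V is invertible (lower-triangular with 1s on the diagonal, up to permutation), solve by back-substitution:
  V =
[[0, 1, -1, 1],
 [1, 0, 0, 0],
 [1, 0, 1, 0],
 [0, 1, 0, 0]]
  V a = (4, 4, 6, 2)
Solving gives a = (4, 2, 2, 4).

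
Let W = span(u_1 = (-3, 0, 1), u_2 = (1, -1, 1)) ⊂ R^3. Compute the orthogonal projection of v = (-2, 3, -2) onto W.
proj_W(v) = (-28/13, 31/13, -32/13)

Set up U = [u_1 | ... | u_2] ∈ R^(3×2). The projector onto W = col(U) is P = U (U^T U)^(-1) U^T.
Compute U^T U =
  [10, -2]
  [-2, 3],
and U^T v = (4, -7).
Solve U^T U · c = U^T v for the coefficients: c = (-1/13, -31/13). The projection is proj_W(v) = U c.
Check: (v - proj_W(v)) · u_1 = 0  (should be 0).
Check: (v - proj_W(v)) · u_2 = 0  (should be 0).
Result: proj_W(v) = (-28/13, 31/13, -32/13).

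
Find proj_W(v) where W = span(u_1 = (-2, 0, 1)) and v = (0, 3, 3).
proj_W(v) = (-6/5, 0, 3/5)

Set up U = [u_1 | ... | u_1] ∈ R^(3×1). The projector onto W = col(U) is P = U (U^T U)^(-1) U^T.
Compute U^T U =
  [5],
and U^T v = (3).
Solve U^T U · c = U^T v for the coefficients: c = (3/5). The projection is proj_W(v) = U c.
Check: (v - proj_W(v)) · u_1 = 0  (should be 0).
Result: proj_W(v) = (-6/5, 0, 3/5).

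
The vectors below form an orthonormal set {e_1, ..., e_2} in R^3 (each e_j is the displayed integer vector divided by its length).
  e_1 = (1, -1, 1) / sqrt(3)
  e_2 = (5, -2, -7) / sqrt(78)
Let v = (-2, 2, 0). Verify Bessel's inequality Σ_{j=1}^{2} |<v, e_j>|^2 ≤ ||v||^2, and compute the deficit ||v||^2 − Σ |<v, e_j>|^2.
Σ |<v, e_j>|^2 = 102/13; ||v||^2 = 8; deficit = 2/13

Write each e_j = u_j / sqrt(<u_j, u_j>) where u_j is the displayed integer vector. Then <v, e_j> = <v, u_j> / sqrt(<u_j, u_j>), so |<v, e_j>|^2 = <v, u_j>^2 / <u_j, u_j>.
Coefficients: <v, e_1> = -4/sqrt(3), <v, e_2> = -14/sqrt(78).
Square and sum: Σ |<v, e_j>|^2 = 102/13.
Compute ||v||^2 = v·v = 8.
Deficit = 8 − 102/13 = 2/13 ≥ 0, confirming Bessel's inequality. (The deficit equals ||v − Σ <v,e_j> e_j||^2, the squared distance from v to span{e_j}.)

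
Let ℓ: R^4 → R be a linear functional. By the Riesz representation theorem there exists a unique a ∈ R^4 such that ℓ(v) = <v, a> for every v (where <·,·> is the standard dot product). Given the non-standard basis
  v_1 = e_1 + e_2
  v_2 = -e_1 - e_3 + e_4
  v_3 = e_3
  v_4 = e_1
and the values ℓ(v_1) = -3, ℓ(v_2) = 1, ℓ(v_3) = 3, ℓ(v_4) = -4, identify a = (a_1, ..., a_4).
a = (-4, 1, 3, 0)

Write a = (a_1, ..., a_4) in the standard basis. For each basis vector v_i, ℓ(v_i) = <v_i, a> is a linear equation in the a_j's. Collect the n equations into a matrix system V a = ℓ, where row i of V is v_i (expressed in the standard basis). Since V is invertible (lower-triangular with 1s on the diagonal, up to permutation), solve by back-substitution:
  V =
[[1, 1, 0, 0],
 [-1, 0, -1, 1],
 [0, 0, 1, 0],
 [1, 0, 0, 0]]
  V a = (-3, 1, 3, -4)
Solving gives a = (-4, 1, 3, 0).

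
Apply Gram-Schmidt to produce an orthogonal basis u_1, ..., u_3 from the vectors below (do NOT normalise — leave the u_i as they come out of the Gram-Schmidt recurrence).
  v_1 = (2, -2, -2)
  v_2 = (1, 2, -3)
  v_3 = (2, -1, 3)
Orthogonal basis:
  u_1 = (2, -2, -2)
  u_2 = (1/3, 8/3, -7/3)
  u_3 = (85/38, 17/19, 51/38)

Apply the Gram-Schmidt recurrence
  u_1 = v_1
  u_i = v_i − Σ_{j<i} ((v_i · u_j) / (u_j · u_j)) · u_j.

Step by step this gives:
  u_1 = (2, -2, -2)
  u_2 = (1/3, 8/3, -7/3)
  u_3 = (85/38, 17/19, 51/38)

Orthogonality check:
  u_2 · u_1 = 0 (should be 0)
  u_3 · u_1 = 0 (should be 0)
  u_3 · u_2 = 0 (should be 0)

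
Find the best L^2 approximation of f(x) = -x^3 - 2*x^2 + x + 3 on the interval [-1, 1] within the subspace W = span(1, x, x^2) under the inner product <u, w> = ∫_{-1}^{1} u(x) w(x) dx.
g(x) = -2*x^2 + 2*x/5 + 3

The best approximation g ∈ W is the orthogonal projection of f onto W. Writing g = a_0 + a_1 x + a_2 x^2, the coefficients solve the normal equations G · a = b where
  G_{ij} = <φ_i, φ_j> and b_i = <f, φ_i>, with φ_0 = 1, φ_1 = x, φ_2 = x^2.
G =
  [2, 0, 2/3]
  [0, 2/3, 0]
  [2/3, 0, 2/5],
b = (14/3, 4/15, 6/5).
Solving gives a_0 = 3, a_1 = 2/5, a_2 = -2, so
  g(x) = -2*x^2 + 2*x/5 + 3.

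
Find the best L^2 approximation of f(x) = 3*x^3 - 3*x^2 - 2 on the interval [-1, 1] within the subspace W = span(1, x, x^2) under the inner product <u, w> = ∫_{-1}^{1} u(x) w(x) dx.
g(x) = -3*x^2 + 9*x/5 - 2

The best approximation g ∈ W is the orthogonal projection of f onto W. Writing g = a_0 + a_1 x + a_2 x^2, the coefficients solve the normal equations G · a = b where
  G_{ij} = <φ_i, φ_j> and b_i = <f, φ_i>, with φ_0 = 1, φ_1 = x, φ_2 = x^2.
G =
  [2, 0, 2/3]
  [0, 2/3, 0]
  [2/3, 0, 2/5],
b = (-6, 6/5, -38/15).
Solving gives a_0 = -2, a_1 = 9/5, a_2 = -3, so
  g(x) = -3*x^2 + 9*x/5 - 2.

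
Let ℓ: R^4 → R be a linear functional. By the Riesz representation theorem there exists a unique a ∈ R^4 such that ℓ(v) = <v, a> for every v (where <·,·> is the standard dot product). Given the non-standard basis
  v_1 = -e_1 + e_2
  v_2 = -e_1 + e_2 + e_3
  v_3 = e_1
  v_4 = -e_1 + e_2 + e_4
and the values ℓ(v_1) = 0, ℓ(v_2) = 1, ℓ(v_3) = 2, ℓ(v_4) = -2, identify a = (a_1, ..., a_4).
a = (2, 2, 1, -2)

Write a = (a_1, ..., a_4) in the standard basis. For each basis vector v_i, ℓ(v_i) = <v_i, a> is a linear equation in the a_j's. Collect the n equations into a matrix system V a = ℓ, where row i of V is v_i (expressed in the standard basis). Since V is invertible (lower-triangular with 1s on the diagonal, up to permutation), solve by back-substitution:
  V =
[[-1, 1, 0, 0],
 [-1, 1, 1, 0],
 [1, 0, 0, 0],
 [-1, 1, 0, 1]]
  V a = (0, 1, 2, -2)
Solving gives a = (2, 2, 1, -2).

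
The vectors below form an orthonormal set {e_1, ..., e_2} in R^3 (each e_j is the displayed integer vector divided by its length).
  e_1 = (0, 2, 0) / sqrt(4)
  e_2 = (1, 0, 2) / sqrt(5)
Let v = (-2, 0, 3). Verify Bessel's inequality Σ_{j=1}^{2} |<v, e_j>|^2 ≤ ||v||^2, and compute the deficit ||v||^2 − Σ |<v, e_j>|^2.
Σ |<v, e_j>|^2 = 16/5; ||v||^2 = 13; deficit = 49/5

Write each e_j = u_j / sqrt(<u_j, u_j>) where u_j is the displayed integer vector. Then <v, e_j> = <v, u_j> / sqrt(<u_j, u_j>), so |<v, e_j>|^2 = <v, u_j>^2 / <u_j, u_j>.
Coefficients: <v, e_1> = 0/sqrt(4), <v, e_2> = 4/sqrt(5).
Square and sum: Σ |<v, e_j>|^2 = 16/5.
Compute ||v||^2 = v·v = 13.
Deficit = 13 − 16/5 = 49/5 ≥ 0, confirming Bessel's inequality. (The deficit equals ||v − Σ <v,e_j> e_j||^2, the squared distance from v to span{e_j}.)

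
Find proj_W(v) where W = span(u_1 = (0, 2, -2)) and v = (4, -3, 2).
proj_W(v) = (0, -5/2, 5/2)

Set up U = [u_1 | ... | u_1] ∈ R^(3×1). The projector onto W = col(U) is P = U (U^T U)^(-1) U^T.
Compute U^T U =
  [8],
and U^T v = (-10).
Solve U^T U · c = U^T v for the coefficients: c = (-5/4). The projection is proj_W(v) = U c.
Check: (v - proj_W(v)) · u_1 = 0  (should be 0).
Result: proj_W(v) = (0, -5/2, 5/2).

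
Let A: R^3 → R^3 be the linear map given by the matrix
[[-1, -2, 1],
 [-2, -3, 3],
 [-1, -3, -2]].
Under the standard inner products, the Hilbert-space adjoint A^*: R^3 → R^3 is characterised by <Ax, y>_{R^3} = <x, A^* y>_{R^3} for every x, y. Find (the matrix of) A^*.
A^* = A^T =
[[-1, -2, -1],
 [-2, -3, -3],
 [1, 3, -2]]

For real matrices with standard dot products, the defining identity <Ax, y> = <x, A^* y> gives (Ax)^T y = x^T (A^*) y, i.e. x^T A^T y = x^T (A^*) y. Since this holds for all x, y, we must have A^* = A^T. Therefore
A^* =
[[-1, -2, -1],
 [-2, -3, -3],
 [1, 3, -2]].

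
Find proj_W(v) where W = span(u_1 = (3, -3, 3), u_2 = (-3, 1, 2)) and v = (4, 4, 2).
proj_W(v) = (22/19, -14/19, 2/19)

Set up U = [u_1 | ... | u_2] ∈ R^(3×2). The projector onto W = col(U) is P = U (U^T U)^(-1) U^T.
Compute U^T U =
  [27, -6]
  [-6, 14],
and U^T v = (6, -4).
Solve U^T U · c = U^T v for the coefficients: c = (10/57, -4/19). The projection is proj_W(v) = U c.
Check: (v - proj_W(v)) · u_1 = 0  (should be 0).
Check: (v - proj_W(v)) · u_2 = 0  (should be 0).
Result: proj_W(v) = (22/19, -14/19, 2/19).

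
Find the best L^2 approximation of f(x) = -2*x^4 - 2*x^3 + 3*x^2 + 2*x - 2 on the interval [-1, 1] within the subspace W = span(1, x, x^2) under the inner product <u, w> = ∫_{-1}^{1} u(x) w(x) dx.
g(x) = 9*x^2/7 + 4*x/5 - 64/35

The best approximation g ∈ W is the orthogonal projection of f onto W. Writing g = a_0 + a_1 x + a_2 x^2, the coefficients solve the normal equations G · a = b where
  G_{ij} = <φ_i, φ_j> and b_i = <f, φ_i>, with φ_0 = 1, φ_1 = x, φ_2 = x^2.
G =
  [2, 0, 2/3]
  [0, 2/3, 0]
  [2/3, 0, 2/5],
b = (-14/5, 8/15, -74/105).
Solving gives a_0 = -64/35, a_1 = 4/5, a_2 = 9/7, so
  g(x) = 9*x^2/7 + 4*x/5 - 64/35.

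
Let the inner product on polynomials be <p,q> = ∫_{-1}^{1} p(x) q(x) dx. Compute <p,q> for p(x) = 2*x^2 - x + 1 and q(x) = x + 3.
<p,q> = 28/3

Expand the product: p(x)·q(x) = 2*x^3 + 5*x^2 - 2*x + 3.
∫_{-1}^{1} of each monomial x^k gives [2/(k+1) if k even, 0 if k odd]. Integrating term-by-term (or equivalently evaluating the antiderivative F(x) = x^4/2 + 5*x^3/3 - x^2 + 3*x at the endpoints):
  F(1) − F(−1) = 25/6 − (-31/6) = 28/3.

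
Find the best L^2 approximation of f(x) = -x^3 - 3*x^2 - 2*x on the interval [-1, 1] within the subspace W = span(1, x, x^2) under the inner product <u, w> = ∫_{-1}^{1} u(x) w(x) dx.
g(x) = -3*x^2 - 13*x/5

The best approximation g ∈ W is the orthogonal projection of f onto W. Writing g = a_0 + a_1 x + a_2 x^2, the coefficients solve the normal equations G · a = b where
  G_{ij} = <φ_i, φ_j> and b_i = <f, φ_i>, with φ_0 = 1, φ_1 = x, φ_2 = x^2.
G =
  [2, 0, 2/3]
  [0, 2/3, 0]
  [2/3, 0, 2/5],
b = (-2, -26/15, -6/5).
Solving gives a_0 = 0, a_1 = -13/5, a_2 = -3, so
  g(x) = -3*x^2 - 13*x/5.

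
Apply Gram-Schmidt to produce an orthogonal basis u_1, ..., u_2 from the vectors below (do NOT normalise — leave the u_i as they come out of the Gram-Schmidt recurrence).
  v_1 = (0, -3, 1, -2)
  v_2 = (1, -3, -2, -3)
Orthogonal basis:
  u_1 = (0, -3, 1, -2)
  u_2 = (1, -3/14, -41/14, -8/7)

Apply the Gram-Schmidt recurrence
  u_1 = v_1
  u_i = v_i − Σ_{j<i} ((v_i · u_j) / (u_j · u_j)) · u_j.

Step by step this gives:
  u_1 = (0, -3, 1, -2)
  u_2 = (1, -3/14, -41/14, -8/7)

Orthogonality check:
  u_2 · u_1 = 0 (should be 0)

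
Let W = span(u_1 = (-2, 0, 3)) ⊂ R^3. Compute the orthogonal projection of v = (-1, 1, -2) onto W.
proj_W(v) = (8/13, 0, -12/13)

Set up U = [u_1 | ... | u_1] ∈ R^(3×1). The projector onto W = col(U) is P = U (U^T U)^(-1) U^T.
Compute U^T U =
  [13],
and U^T v = (-4).
Solve U^T U · c = U^T v for the coefficients: c = (-4/13). The projection is proj_W(v) = U c.
Check: (v - proj_W(v)) · u_1 = 0  (should be 0).
Result: proj_W(v) = (8/13, 0, -12/13).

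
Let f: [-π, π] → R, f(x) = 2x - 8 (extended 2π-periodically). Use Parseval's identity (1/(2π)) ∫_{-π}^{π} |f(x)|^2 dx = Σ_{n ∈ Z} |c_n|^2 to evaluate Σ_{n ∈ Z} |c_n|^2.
Σ |c_n|^2 = 4π^2/3 + 64

Expand and integrate term by term over [-π, π]:
  ∫ (2x)^2 dx = 4·(2π^3/3); ∫ 2·2·(-8)·x dx = 0 (odd integrand); ∫ (-8)^2 dx = 64·2π.
So (1/(2π)) ∫_{-π}^{π} (2x - 8)^2 dx = 4π^2/3 + 64 = 4π^2/3 + 64.
Parseval ⇒ Σ |c_n|^2 = 4π^2/3 + 64.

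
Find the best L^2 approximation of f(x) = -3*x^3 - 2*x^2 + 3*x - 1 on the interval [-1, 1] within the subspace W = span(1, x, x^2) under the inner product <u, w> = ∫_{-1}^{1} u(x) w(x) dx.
g(x) = -2*x^2 + 6*x/5 - 1

The best approximation g ∈ W is the orthogonal projection of f onto W. Writing g = a_0 + a_1 x + a_2 x^2, the coefficients solve the normal equations G · a = b where
  G_{ij} = <φ_i, φ_j> and b_i = <f, φ_i>, with φ_0 = 1, φ_1 = x, φ_2 = x^2.
G =
  [2, 0, 2/3]
  [0, 2/3, 0]
  [2/3, 0, 2/5],
b = (-10/3, 4/5, -22/15).
Solving gives a_0 = -1, a_1 = 6/5, a_2 = -2, so
  g(x) = -2*x^2 + 6*x/5 - 1.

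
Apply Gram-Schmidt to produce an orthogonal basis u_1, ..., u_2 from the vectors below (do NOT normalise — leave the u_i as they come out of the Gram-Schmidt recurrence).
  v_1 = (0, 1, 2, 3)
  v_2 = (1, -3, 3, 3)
Orthogonal basis:
  u_1 = (0, 1, 2, 3)
  u_2 = (1, -27/7, 9/7, 3/7)

Apply the Gram-Schmidt recurrence
  u_1 = v_1
  u_i = v_i − Σ_{j<i} ((v_i · u_j) / (u_j · u_j)) · u_j.

Step by step this gives:
  u_1 = (0, 1, 2, 3)
  u_2 = (1, -27/7, 9/7, 3/7)

Orthogonality check:
  u_2 · u_1 = 0 (should be 0)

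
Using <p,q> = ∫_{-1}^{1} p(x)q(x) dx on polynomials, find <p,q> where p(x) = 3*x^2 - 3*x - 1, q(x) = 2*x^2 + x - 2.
<p,q> = -14/15

Expand the product: p(x)·q(x) = 6*x^4 - 3*x^3 - 11*x^2 + 5*x + 2.
∫_{-1}^{1} of each monomial x^k gives [2/(k+1) if k even, 0 if k odd]. Integrating term-by-term (or equivalently evaluating the antiderivative F(x) = 6*x^5/5 - 3*x^4/4 - 11*x^3/3 + 5*x^2/2 + 2*x at the endpoints):
  F(1) − F(−1) = 77/60 − (133/60) = -14/15.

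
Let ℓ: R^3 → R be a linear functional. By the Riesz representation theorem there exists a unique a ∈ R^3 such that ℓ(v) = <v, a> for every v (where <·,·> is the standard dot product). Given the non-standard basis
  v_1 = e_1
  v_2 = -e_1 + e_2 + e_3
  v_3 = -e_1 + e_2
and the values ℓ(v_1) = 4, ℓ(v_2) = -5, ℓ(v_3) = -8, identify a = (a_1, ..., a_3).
a = (4, -4, 3)

Write a = (a_1, ..., a_3) in the standard basis. For each basis vector v_i, ℓ(v_i) = <v_i, a> is a linear equation in the a_j's. Collect the n equations into a matrix system V a = ℓ, where row i of V is v_i (expressed in the standard basis). Since V is invertible (lower-triangular with 1s on the diagonal, up to permutation), solve by back-substitution:
  V =
[[1, 0, 0],
 [-1, 1, 1],
 [-1, 1, 0]]
  V a = (4, -5, -8)
Solving gives a = (4, -4, 3).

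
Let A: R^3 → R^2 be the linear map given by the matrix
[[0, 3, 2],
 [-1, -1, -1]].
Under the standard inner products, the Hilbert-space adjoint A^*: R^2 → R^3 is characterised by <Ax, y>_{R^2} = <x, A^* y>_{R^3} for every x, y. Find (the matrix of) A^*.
A^* = A^T =
[[0, -1],
 [3, -1],
 [2, -1]]

For real matrices with standard dot products, the defining identity <Ax, y> = <x, A^* y> gives (Ax)^T y = x^T (A^*) y, i.e. x^T A^T y = x^T (A^*) y. Since this holds for all x, y, we must have A^* = A^T. Therefore
A^* =
[[0, -1],
 [3, -1],
 [2, -1]].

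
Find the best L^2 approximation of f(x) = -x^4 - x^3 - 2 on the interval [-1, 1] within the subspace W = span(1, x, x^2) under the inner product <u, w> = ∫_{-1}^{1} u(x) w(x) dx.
g(x) = -6*x^2/7 - 3*x/5 - 67/35

The best approximation g ∈ W is the orthogonal projection of f onto W. Writing g = a_0 + a_1 x + a_2 x^2, the coefficients solve the normal equations G · a = b where
  G_{ij} = <φ_i, φ_j> and b_i = <f, φ_i>, with φ_0 = 1, φ_1 = x, φ_2 = x^2.
G =
  [2, 0, 2/3]
  [0, 2/3, 0]
  [2/3, 0, 2/5],
b = (-22/5, -2/5, -34/21).
Solving gives a_0 = -67/35, a_1 = -3/5, a_2 = -6/7, so
  g(x) = -6*x^2/7 - 3*x/5 - 67/35.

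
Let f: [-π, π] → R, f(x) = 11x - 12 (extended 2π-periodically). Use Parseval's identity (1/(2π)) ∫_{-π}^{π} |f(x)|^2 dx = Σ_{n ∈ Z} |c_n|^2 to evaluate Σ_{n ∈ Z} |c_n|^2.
Σ |c_n|^2 = 121π^2/3 + 144

Expand and integrate term by term over [-π, π]:
  ∫ (11x)^2 dx = 121·(2π^3/3); ∫ 2·11·(-12)·x dx = 0 (odd integrand); ∫ (-12)^2 dx = 144·2π.
So (1/(2π)) ∫_{-π}^{π} (11x - 12)^2 dx = 121π^2/3 + 144 = 121π^2/3 + 144.
Parseval ⇒ Σ |c_n|^2 = 121π^2/3 + 144.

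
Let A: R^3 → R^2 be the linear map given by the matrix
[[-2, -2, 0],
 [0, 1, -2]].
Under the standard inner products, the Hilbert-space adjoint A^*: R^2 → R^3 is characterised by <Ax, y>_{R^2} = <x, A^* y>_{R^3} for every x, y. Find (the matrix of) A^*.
A^* = A^T =
[[-2, 0],
 [-2, 1],
 [0, -2]]

For real matrices with standard dot products, the defining identity <Ax, y> = <x, A^* y> gives (Ax)^T y = x^T (A^*) y, i.e. x^T A^T y = x^T (A^*) y. Since this holds for all x, y, we must have A^* = A^T. Therefore
A^* =
[[-2, 0],
 [-2, 1],
 [0, -2]].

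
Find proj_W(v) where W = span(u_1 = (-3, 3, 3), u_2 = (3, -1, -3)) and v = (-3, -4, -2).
proj_W(v) = (-1/2, -4, 1/2)

Set up U = [u_1 | ... | u_2] ∈ R^(3×2). The projector onto W = col(U) is P = U (U^T U)^(-1) U^T.
Compute U^T U =
  [27, -21]
  [-21, 19],
and U^T v = (-9, 1).
Solve U^T U · c = U^T v for the coefficients: c = (-25/12, -9/4). The projection is proj_W(v) = U c.
Check: (v - proj_W(v)) · u_1 = 0  (should be 0).
Check: (v - proj_W(v)) · u_2 = 0  (should be 0).
Result: proj_W(v) = (-1/2, -4, 1/2).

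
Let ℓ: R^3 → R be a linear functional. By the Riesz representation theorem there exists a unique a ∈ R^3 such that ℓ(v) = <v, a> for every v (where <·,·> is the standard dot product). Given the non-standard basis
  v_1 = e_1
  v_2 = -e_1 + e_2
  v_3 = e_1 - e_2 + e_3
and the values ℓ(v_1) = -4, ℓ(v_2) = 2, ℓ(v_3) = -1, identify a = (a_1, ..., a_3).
a = (-4, -2, 1)

Write a = (a_1, ..., a_3) in the standard basis. For each basis vector v_i, ℓ(v_i) = <v_i, a> is a linear equation in the a_j's. Collect the n equations into a matrix system V a = ℓ, where row i of V is v_i (expressed in the standard basis). Since V is invertible (lower-triangular with 1s on the diagonal, up to permutation), solve by back-substitution:
  V =
[[1, 0, 0],
 [-1, 1, 0],
 [1, -1, 1]]
  V a = (-4, 2, -1)
Solving gives a = (-4, -2, 1).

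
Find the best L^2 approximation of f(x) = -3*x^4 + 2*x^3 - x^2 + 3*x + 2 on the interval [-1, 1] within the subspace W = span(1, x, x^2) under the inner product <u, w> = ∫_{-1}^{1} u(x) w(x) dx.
g(x) = -25*x^2/7 + 21*x/5 + 79/35

The best approximation g ∈ W is the orthogonal projection of f onto W. Writing g = a_0 + a_1 x + a_2 x^2, the coefficients solve the normal equations G · a = b where
  G_{ij} = <φ_i, φ_j> and b_i = <f, φ_i>, with φ_0 = 1, φ_1 = x, φ_2 = x^2.
G =
  [2, 0, 2/3]
  [0, 2/3, 0]
  [2/3, 0, 2/5],
b = (32/15, 14/5, 8/105).
Solving gives a_0 = 79/35, a_1 = 21/5, a_2 = -25/7, so
  g(x) = -25*x^2/7 + 21*x/5 + 79/35.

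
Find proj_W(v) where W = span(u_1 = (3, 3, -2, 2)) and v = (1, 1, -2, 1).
proj_W(v) = (18/13, 18/13, -12/13, 12/13)

Set up U = [u_1 | ... | u_1] ∈ R^(4×1). The projector onto W = col(U) is P = U (U^T U)^(-1) U^T.
Compute U^T U =
  [26],
and U^T v = (12).
Solve U^T U · c = U^T v for the coefficients: c = (6/13). The projection is proj_W(v) = U c.
Check: (v - proj_W(v)) · u_1 = 0  (should be 0).
Result: proj_W(v) = (18/13, 18/13, -12/13, 12/13).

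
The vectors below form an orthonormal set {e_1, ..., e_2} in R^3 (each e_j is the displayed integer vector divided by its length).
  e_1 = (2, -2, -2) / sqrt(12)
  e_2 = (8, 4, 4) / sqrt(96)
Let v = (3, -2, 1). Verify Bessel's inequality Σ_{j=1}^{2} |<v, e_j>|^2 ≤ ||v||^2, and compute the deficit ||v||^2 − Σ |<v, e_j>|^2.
Σ |<v, e_j>|^2 = 19/2; ||v||^2 = 14; deficit = 9/2

Write each e_j = u_j / sqrt(<u_j, u_j>) where u_j is the displayed integer vector. Then <v, e_j> = <v, u_j> / sqrt(<u_j, u_j>), so |<v, e_j>|^2 = <v, u_j>^2 / <u_j, u_j>.
Coefficients: <v, e_1> = 8/sqrt(12), <v, e_2> = 20/sqrt(96).
Square and sum: Σ |<v, e_j>|^2 = 19/2.
Compute ||v||^2 = v·v = 14.
Deficit = 14 − 19/2 = 9/2 ≥ 0, confirming Bessel's inequality. (The deficit equals ||v − Σ <v,e_j> e_j||^2, the squared distance from v to span{e_j}.)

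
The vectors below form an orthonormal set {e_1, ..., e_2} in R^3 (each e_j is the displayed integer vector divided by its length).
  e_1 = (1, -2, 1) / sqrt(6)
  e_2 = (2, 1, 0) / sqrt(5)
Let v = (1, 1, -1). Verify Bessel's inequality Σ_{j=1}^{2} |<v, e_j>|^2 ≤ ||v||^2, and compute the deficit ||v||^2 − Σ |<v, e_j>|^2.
Σ |<v, e_j>|^2 = 37/15; ||v||^2 = 3; deficit = 8/15

Write each e_j = u_j / sqrt(<u_j, u_j>) where u_j is the displayed integer vector. Then <v, e_j> = <v, u_j> / sqrt(<u_j, u_j>), so |<v, e_j>|^2 = <v, u_j>^2 / <u_j, u_j>.
Coefficients: <v, e_1> = -2/sqrt(6), <v, e_2> = 3/sqrt(5).
Square and sum: Σ |<v, e_j>|^2 = 37/15.
Compute ||v||^2 = v·v = 3.
Deficit = 3 − 37/15 = 8/15 ≥ 0, confirming Bessel's inequality. (The deficit equals ||v − Σ <v,e_j> e_j||^2, the squared distance from v to span{e_j}.)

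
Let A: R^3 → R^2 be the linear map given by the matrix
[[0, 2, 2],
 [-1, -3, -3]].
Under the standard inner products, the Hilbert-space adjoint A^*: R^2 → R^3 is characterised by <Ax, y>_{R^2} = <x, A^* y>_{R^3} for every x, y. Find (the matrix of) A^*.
A^* = A^T =
[[0, -1],
 [2, -3],
 [2, -3]]

For real matrices with standard dot products, the defining identity <Ax, y> = <x, A^* y> gives (Ax)^T y = x^T (A^*) y, i.e. x^T A^T y = x^T (A^*) y. Since this holds for all x, y, we must have A^* = A^T. Therefore
A^* =
[[0, -1],
 [2, -3],
 [2, -3]].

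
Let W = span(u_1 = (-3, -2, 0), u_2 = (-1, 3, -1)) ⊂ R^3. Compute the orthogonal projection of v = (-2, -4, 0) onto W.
proj_W(v) = (-142/67, -256/67, 44/67)

Set up U = [u_1 | ... | u_2] ∈ R^(3×2). The projector onto W = col(U) is P = U (U^T U)^(-1) U^T.
Compute U^T U =
  [13, -3]
  [-3, 11],
and U^T v = (14, -10).
Solve U^T U · c = U^T v for the coefficients: c = (62/67, -44/67). The projection is proj_W(v) = U c.
Check: (v - proj_W(v)) · u_1 = 0  (should be 0).
Check: (v - proj_W(v)) · u_2 = 0  (should be 0).
Result: proj_W(v) = (-142/67, -256/67, 44/67).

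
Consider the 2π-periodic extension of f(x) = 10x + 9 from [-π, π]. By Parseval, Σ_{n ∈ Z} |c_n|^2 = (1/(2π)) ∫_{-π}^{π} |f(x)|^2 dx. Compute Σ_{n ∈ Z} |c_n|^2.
Σ |c_n|^2 = 100π^2/3 + 81

Expand and integrate term by term over [-π, π]:
  ∫ (10x)^2 dx = 100·(2π^3/3); ∫ 2·10·(9)·x dx = 0 (odd integrand); ∫ 9^2 dx = 81·2π.
So (1/(2π)) ∫_{-π}^{π} (10x + 9)^2 dx = 100π^2/3 + 81 = 100π^2/3 + 81.
Parseval ⇒ Σ |c_n|^2 = 100π^2/3 + 81.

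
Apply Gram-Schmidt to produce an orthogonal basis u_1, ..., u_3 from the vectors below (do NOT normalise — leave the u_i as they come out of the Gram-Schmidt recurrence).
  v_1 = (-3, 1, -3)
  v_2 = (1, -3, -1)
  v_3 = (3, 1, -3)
Orthogonal basis:
  u_1 = (-3, 1, -3)
  u_2 = (10/19, -54/19, -28/19)
  u_3 = (3, 9/5, -12/5)

Apply the Gram-Schmidt recurrence
  u_1 = v_1
  u_i = v_i − Σ_{j<i} ((v_i · u_j) / (u_j · u_j)) · u_j.

Step by step this gives:
  u_1 = (-3, 1, -3)
  u_2 = (10/19, -54/19, -28/19)
  u_3 = (3, 9/5, -12/5)

Orthogonality check:
  u_2 · u_1 = 0 (should be 0)
  u_3 · u_1 = 0 (should be 0)
  u_3 · u_2 = 0 (should be 0)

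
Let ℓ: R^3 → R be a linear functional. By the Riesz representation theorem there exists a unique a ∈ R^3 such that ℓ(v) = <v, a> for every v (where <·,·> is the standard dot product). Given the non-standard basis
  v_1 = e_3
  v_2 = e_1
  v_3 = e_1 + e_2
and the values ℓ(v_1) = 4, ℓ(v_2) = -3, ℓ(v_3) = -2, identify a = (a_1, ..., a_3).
a = (-3, 1, 4)

Write a = (a_1, ..., a_3) in the standard basis. For each basis vector v_i, ℓ(v_i) = <v_i, a> is a linear equation in the a_j's. Collect the n equations into a matrix system V a = ℓ, where row i of V is v_i (expressed in the standard basis). Since V is invertible (lower-triangular with 1s on the diagonal, up to permutation), solve by back-substitution:
  V =
[[0, 0, 1],
 [1, 0, 0],
 [1, 1, 0]]
  V a = (4, -3, -2)
Solving gives a = (-3, 1, 4).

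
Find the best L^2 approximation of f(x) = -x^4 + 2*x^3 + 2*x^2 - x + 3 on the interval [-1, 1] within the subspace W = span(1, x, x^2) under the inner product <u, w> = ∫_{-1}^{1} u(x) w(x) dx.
g(x) = 8*x^2/7 + x/5 + 108/35

The best approximation g ∈ W is the orthogonal projection of f onto W. Writing g = a_0 + a_1 x + a_2 x^2, the coefficients solve the normal equations G · a = b where
  G_{ij} = <φ_i, φ_j> and b_i = <f, φ_i>, with φ_0 = 1, φ_1 = x, φ_2 = x^2.
G =
  [2, 0, 2/3]
  [0, 2/3, 0]
  [2/3, 0, 2/5],
b = (104/15, 2/15, 88/35).
Solving gives a_0 = 108/35, a_1 = 1/5, a_2 = 8/7, so
  g(x) = 8*x^2/7 + x/5 + 108/35.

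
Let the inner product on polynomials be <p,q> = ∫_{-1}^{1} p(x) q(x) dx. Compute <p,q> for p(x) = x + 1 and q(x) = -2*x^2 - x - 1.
<p,q> = -4

Expand the product: p(x)·q(x) = -2*x^3 - 3*x^2 - 2*x - 1.
∫_{-1}^{1} of each monomial x^k gives [2/(k+1) if k even, 0 if k odd]. Integrating term-by-term (or equivalently evaluating the antiderivative F(x) = -x^4/2 - x^3 - x^2 - x at the endpoints):
  F(1) − F(−1) = -7/2 − (1/2) = -4.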